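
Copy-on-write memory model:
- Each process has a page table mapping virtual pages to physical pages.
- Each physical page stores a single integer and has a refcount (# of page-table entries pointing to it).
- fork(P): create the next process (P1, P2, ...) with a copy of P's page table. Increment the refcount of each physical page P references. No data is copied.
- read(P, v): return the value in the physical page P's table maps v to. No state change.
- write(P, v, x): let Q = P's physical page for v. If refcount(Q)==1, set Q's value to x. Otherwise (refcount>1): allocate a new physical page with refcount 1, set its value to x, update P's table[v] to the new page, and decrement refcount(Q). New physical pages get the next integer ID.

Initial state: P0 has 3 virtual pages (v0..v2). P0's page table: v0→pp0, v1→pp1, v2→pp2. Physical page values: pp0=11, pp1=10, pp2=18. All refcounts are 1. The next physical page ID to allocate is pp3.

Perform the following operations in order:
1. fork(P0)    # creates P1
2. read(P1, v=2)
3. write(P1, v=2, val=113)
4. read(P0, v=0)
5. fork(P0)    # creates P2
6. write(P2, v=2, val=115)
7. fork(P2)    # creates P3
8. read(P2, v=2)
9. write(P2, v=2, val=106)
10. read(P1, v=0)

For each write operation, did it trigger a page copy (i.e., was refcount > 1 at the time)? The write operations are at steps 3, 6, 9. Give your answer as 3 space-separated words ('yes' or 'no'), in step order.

Op 1: fork(P0) -> P1. 3 ppages; refcounts: pp0:2 pp1:2 pp2:2
Op 2: read(P1, v2) -> 18. No state change.
Op 3: write(P1, v2, 113). refcount(pp2)=2>1 -> COPY to pp3. 4 ppages; refcounts: pp0:2 pp1:2 pp2:1 pp3:1
Op 4: read(P0, v0) -> 11. No state change.
Op 5: fork(P0) -> P2. 4 ppages; refcounts: pp0:3 pp1:3 pp2:2 pp3:1
Op 6: write(P2, v2, 115). refcount(pp2)=2>1 -> COPY to pp4. 5 ppages; refcounts: pp0:3 pp1:3 pp2:1 pp3:1 pp4:1
Op 7: fork(P2) -> P3. 5 ppages; refcounts: pp0:4 pp1:4 pp2:1 pp3:1 pp4:2
Op 8: read(P2, v2) -> 115. No state change.
Op 9: write(P2, v2, 106). refcount(pp4)=2>1 -> COPY to pp5. 6 ppages; refcounts: pp0:4 pp1:4 pp2:1 pp3:1 pp4:1 pp5:1
Op 10: read(P1, v0) -> 11. No state change.

yes yes yes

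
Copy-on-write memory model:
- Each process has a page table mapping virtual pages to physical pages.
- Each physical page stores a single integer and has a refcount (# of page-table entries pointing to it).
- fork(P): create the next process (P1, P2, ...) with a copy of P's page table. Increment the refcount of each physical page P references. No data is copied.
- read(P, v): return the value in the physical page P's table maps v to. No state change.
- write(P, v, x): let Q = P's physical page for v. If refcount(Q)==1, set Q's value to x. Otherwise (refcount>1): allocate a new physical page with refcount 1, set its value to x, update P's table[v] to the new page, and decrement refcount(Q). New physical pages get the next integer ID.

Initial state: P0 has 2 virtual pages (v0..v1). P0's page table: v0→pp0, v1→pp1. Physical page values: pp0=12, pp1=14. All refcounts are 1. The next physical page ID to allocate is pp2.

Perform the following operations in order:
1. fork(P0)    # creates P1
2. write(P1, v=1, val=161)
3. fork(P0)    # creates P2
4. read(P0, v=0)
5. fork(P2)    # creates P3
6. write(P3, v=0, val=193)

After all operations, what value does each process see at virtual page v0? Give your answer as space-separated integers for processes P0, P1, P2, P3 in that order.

Op 1: fork(P0) -> P1. 2 ppages; refcounts: pp0:2 pp1:2
Op 2: write(P1, v1, 161). refcount(pp1)=2>1 -> COPY to pp2. 3 ppages; refcounts: pp0:2 pp1:1 pp2:1
Op 3: fork(P0) -> P2. 3 ppages; refcounts: pp0:3 pp1:2 pp2:1
Op 4: read(P0, v0) -> 12. No state change.
Op 5: fork(P2) -> P3. 3 ppages; refcounts: pp0:4 pp1:3 pp2:1
Op 6: write(P3, v0, 193). refcount(pp0)=4>1 -> COPY to pp3. 4 ppages; refcounts: pp0:3 pp1:3 pp2:1 pp3:1
P0: v0 -> pp0 = 12
P1: v0 -> pp0 = 12
P2: v0 -> pp0 = 12
P3: v0 -> pp3 = 193

Answer: 12 12 12 193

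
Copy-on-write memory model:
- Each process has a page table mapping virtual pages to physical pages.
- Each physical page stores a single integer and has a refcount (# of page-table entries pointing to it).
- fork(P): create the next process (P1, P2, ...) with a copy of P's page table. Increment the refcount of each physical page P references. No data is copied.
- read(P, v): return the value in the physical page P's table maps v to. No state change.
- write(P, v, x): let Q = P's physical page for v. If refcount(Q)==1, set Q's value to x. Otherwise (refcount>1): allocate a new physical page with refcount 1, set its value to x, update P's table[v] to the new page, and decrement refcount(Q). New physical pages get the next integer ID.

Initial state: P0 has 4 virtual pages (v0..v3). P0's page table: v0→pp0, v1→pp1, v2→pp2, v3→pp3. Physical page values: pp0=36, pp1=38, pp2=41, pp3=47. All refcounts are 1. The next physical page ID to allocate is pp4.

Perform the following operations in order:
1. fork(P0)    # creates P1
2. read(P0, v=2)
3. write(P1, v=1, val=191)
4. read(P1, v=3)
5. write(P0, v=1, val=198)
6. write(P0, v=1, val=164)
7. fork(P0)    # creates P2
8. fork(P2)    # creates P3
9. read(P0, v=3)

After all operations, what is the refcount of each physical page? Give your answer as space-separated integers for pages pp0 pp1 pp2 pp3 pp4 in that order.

Op 1: fork(P0) -> P1. 4 ppages; refcounts: pp0:2 pp1:2 pp2:2 pp3:2
Op 2: read(P0, v2) -> 41. No state change.
Op 3: write(P1, v1, 191). refcount(pp1)=2>1 -> COPY to pp4. 5 ppages; refcounts: pp0:2 pp1:1 pp2:2 pp3:2 pp4:1
Op 4: read(P1, v3) -> 47. No state change.
Op 5: write(P0, v1, 198). refcount(pp1)=1 -> write in place. 5 ppages; refcounts: pp0:2 pp1:1 pp2:2 pp3:2 pp4:1
Op 6: write(P0, v1, 164). refcount(pp1)=1 -> write in place. 5 ppages; refcounts: pp0:2 pp1:1 pp2:2 pp3:2 pp4:1
Op 7: fork(P0) -> P2. 5 ppages; refcounts: pp0:3 pp1:2 pp2:3 pp3:3 pp4:1
Op 8: fork(P2) -> P3. 5 ppages; refcounts: pp0:4 pp1:3 pp2:4 pp3:4 pp4:1
Op 9: read(P0, v3) -> 47. No state change.

Answer: 4 3 4 4 1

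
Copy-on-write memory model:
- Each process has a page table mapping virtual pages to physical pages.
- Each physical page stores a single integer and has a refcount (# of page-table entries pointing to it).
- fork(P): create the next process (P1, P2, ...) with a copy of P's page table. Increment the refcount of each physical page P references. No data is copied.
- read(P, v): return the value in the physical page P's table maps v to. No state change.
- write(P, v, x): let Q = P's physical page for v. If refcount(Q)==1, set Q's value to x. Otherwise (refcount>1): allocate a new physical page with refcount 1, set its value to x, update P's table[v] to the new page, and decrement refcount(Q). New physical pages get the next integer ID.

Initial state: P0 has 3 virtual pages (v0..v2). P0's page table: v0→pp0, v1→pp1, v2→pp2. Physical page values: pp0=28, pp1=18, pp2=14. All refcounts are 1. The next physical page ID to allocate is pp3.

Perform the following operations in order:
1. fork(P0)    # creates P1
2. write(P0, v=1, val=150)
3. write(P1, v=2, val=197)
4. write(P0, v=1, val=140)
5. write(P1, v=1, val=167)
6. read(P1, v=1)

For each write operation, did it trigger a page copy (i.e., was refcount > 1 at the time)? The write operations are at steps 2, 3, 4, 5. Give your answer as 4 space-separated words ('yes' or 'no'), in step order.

Op 1: fork(P0) -> P1. 3 ppages; refcounts: pp0:2 pp1:2 pp2:2
Op 2: write(P0, v1, 150). refcount(pp1)=2>1 -> COPY to pp3. 4 ppages; refcounts: pp0:2 pp1:1 pp2:2 pp3:1
Op 3: write(P1, v2, 197). refcount(pp2)=2>1 -> COPY to pp4. 5 ppages; refcounts: pp0:2 pp1:1 pp2:1 pp3:1 pp4:1
Op 4: write(P0, v1, 140). refcount(pp3)=1 -> write in place. 5 ppages; refcounts: pp0:2 pp1:1 pp2:1 pp3:1 pp4:1
Op 5: write(P1, v1, 167). refcount(pp1)=1 -> write in place. 5 ppages; refcounts: pp0:2 pp1:1 pp2:1 pp3:1 pp4:1
Op 6: read(P1, v1) -> 167. No state change.

yes yes no no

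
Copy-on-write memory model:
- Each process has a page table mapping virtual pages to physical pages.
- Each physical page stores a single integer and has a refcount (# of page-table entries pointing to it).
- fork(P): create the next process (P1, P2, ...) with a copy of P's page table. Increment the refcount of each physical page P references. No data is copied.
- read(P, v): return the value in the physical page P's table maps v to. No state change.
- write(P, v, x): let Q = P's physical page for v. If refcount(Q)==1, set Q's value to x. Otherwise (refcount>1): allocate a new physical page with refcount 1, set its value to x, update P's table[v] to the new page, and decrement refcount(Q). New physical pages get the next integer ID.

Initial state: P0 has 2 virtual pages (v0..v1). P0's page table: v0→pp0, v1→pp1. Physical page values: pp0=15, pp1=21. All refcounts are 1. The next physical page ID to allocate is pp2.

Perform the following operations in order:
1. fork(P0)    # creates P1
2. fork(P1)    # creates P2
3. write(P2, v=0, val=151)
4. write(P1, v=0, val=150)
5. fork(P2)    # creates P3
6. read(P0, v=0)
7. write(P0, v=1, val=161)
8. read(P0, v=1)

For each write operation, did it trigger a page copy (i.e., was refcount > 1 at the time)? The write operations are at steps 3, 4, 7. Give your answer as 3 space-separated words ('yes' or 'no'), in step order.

Op 1: fork(P0) -> P1. 2 ppages; refcounts: pp0:2 pp1:2
Op 2: fork(P1) -> P2. 2 ppages; refcounts: pp0:3 pp1:3
Op 3: write(P2, v0, 151). refcount(pp0)=3>1 -> COPY to pp2. 3 ppages; refcounts: pp0:2 pp1:3 pp2:1
Op 4: write(P1, v0, 150). refcount(pp0)=2>1 -> COPY to pp3. 4 ppages; refcounts: pp0:1 pp1:3 pp2:1 pp3:1
Op 5: fork(P2) -> P3. 4 ppages; refcounts: pp0:1 pp1:4 pp2:2 pp3:1
Op 6: read(P0, v0) -> 15. No state change.
Op 7: write(P0, v1, 161). refcount(pp1)=4>1 -> COPY to pp4. 5 ppages; refcounts: pp0:1 pp1:3 pp2:2 pp3:1 pp4:1
Op 8: read(P0, v1) -> 161. No state change.

yes yes yes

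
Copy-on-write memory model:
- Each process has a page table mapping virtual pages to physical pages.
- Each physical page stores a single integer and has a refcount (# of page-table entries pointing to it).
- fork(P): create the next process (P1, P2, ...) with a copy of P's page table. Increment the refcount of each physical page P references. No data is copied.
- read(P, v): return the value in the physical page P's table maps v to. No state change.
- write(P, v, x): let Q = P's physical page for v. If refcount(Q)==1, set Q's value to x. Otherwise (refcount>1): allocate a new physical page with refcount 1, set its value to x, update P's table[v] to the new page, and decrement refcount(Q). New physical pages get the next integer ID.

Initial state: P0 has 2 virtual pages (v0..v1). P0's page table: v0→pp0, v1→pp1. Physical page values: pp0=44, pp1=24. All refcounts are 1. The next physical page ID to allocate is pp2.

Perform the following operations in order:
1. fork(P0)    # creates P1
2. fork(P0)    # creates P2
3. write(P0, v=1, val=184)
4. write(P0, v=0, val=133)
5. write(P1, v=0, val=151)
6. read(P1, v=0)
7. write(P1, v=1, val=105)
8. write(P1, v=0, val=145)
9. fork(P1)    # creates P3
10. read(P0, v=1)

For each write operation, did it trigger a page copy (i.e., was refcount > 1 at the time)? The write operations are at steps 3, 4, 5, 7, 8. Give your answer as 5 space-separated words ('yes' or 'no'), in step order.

Op 1: fork(P0) -> P1. 2 ppages; refcounts: pp0:2 pp1:2
Op 2: fork(P0) -> P2. 2 ppages; refcounts: pp0:3 pp1:3
Op 3: write(P0, v1, 184). refcount(pp1)=3>1 -> COPY to pp2. 3 ppages; refcounts: pp0:3 pp1:2 pp2:1
Op 4: write(P0, v0, 133). refcount(pp0)=3>1 -> COPY to pp3. 4 ppages; refcounts: pp0:2 pp1:2 pp2:1 pp3:1
Op 5: write(P1, v0, 151). refcount(pp0)=2>1 -> COPY to pp4. 5 ppages; refcounts: pp0:1 pp1:2 pp2:1 pp3:1 pp4:1
Op 6: read(P1, v0) -> 151. No state change.
Op 7: write(P1, v1, 105). refcount(pp1)=2>1 -> COPY to pp5. 6 ppages; refcounts: pp0:1 pp1:1 pp2:1 pp3:1 pp4:1 pp5:1
Op 8: write(P1, v0, 145). refcount(pp4)=1 -> write in place. 6 ppages; refcounts: pp0:1 pp1:1 pp2:1 pp3:1 pp4:1 pp5:1
Op 9: fork(P1) -> P3. 6 ppages; refcounts: pp0:1 pp1:1 pp2:1 pp3:1 pp4:2 pp5:2
Op 10: read(P0, v1) -> 184. No state change.

yes yes yes yes no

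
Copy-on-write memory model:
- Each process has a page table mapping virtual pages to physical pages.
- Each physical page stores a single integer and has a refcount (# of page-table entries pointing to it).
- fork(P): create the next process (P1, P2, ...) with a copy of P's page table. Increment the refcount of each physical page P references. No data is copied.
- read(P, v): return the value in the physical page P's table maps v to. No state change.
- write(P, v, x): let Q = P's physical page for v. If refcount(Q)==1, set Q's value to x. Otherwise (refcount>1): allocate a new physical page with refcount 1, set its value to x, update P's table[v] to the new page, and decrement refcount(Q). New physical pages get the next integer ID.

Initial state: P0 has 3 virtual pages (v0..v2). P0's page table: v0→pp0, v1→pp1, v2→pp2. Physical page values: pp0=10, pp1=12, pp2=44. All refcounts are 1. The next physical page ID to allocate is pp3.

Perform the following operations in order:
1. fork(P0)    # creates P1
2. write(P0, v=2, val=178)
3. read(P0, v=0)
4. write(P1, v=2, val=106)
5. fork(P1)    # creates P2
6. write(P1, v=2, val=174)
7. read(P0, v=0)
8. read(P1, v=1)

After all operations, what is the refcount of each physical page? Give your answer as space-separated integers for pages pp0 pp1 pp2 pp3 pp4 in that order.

Answer: 3 3 1 1 1

Derivation:
Op 1: fork(P0) -> P1. 3 ppages; refcounts: pp0:2 pp1:2 pp2:2
Op 2: write(P0, v2, 178). refcount(pp2)=2>1 -> COPY to pp3. 4 ppages; refcounts: pp0:2 pp1:2 pp2:1 pp3:1
Op 3: read(P0, v0) -> 10. No state change.
Op 4: write(P1, v2, 106). refcount(pp2)=1 -> write in place. 4 ppages; refcounts: pp0:2 pp1:2 pp2:1 pp3:1
Op 5: fork(P1) -> P2. 4 ppages; refcounts: pp0:3 pp1:3 pp2:2 pp3:1
Op 6: write(P1, v2, 174). refcount(pp2)=2>1 -> COPY to pp4. 5 ppages; refcounts: pp0:3 pp1:3 pp2:1 pp3:1 pp4:1
Op 7: read(P0, v0) -> 10. No state change.
Op 8: read(P1, v1) -> 12. No state change.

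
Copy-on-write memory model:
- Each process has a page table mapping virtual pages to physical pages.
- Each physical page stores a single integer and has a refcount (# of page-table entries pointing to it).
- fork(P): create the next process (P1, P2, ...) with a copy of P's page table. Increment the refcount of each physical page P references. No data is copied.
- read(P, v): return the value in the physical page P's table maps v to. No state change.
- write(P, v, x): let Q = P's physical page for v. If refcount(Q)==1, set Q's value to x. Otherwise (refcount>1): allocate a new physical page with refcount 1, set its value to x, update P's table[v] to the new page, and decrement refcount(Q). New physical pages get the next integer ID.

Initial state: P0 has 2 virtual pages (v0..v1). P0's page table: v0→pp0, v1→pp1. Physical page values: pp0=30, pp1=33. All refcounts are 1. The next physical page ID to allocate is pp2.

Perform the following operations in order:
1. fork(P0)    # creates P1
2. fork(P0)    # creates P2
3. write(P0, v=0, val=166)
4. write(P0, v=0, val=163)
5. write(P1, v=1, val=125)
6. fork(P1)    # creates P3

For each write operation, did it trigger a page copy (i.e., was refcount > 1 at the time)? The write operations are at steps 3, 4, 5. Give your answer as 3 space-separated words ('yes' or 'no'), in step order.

Op 1: fork(P0) -> P1. 2 ppages; refcounts: pp0:2 pp1:2
Op 2: fork(P0) -> P2. 2 ppages; refcounts: pp0:3 pp1:3
Op 3: write(P0, v0, 166). refcount(pp0)=3>1 -> COPY to pp2. 3 ppages; refcounts: pp0:2 pp1:3 pp2:1
Op 4: write(P0, v0, 163). refcount(pp2)=1 -> write in place. 3 ppages; refcounts: pp0:2 pp1:3 pp2:1
Op 5: write(P1, v1, 125). refcount(pp1)=3>1 -> COPY to pp3. 4 ppages; refcounts: pp0:2 pp1:2 pp2:1 pp3:1
Op 6: fork(P1) -> P3. 4 ppages; refcounts: pp0:3 pp1:2 pp2:1 pp3:2

yes no yes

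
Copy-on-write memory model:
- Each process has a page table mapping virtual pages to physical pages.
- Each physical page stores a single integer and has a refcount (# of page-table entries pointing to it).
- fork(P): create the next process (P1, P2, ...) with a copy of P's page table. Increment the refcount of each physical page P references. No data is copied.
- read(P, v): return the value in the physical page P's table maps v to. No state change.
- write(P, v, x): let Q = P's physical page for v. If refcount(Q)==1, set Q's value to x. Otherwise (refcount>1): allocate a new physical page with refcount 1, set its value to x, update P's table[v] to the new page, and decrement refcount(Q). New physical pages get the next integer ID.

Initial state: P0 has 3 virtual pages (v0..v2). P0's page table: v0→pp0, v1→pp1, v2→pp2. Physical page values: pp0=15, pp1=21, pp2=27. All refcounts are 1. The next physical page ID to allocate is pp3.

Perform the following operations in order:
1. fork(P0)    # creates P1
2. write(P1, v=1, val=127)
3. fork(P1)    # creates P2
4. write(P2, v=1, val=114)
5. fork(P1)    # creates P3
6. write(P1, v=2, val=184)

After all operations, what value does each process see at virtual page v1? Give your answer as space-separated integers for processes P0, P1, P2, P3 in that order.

Op 1: fork(P0) -> P1. 3 ppages; refcounts: pp0:2 pp1:2 pp2:2
Op 2: write(P1, v1, 127). refcount(pp1)=2>1 -> COPY to pp3. 4 ppages; refcounts: pp0:2 pp1:1 pp2:2 pp3:1
Op 3: fork(P1) -> P2. 4 ppages; refcounts: pp0:3 pp1:1 pp2:3 pp3:2
Op 4: write(P2, v1, 114). refcount(pp3)=2>1 -> COPY to pp4. 5 ppages; refcounts: pp0:3 pp1:1 pp2:3 pp3:1 pp4:1
Op 5: fork(P1) -> P3. 5 ppages; refcounts: pp0:4 pp1:1 pp2:4 pp3:2 pp4:1
Op 6: write(P1, v2, 184). refcount(pp2)=4>1 -> COPY to pp5. 6 ppages; refcounts: pp0:4 pp1:1 pp2:3 pp3:2 pp4:1 pp5:1
P0: v1 -> pp1 = 21
P1: v1 -> pp3 = 127
P2: v1 -> pp4 = 114
P3: v1 -> pp3 = 127

Answer: 21 127 114 127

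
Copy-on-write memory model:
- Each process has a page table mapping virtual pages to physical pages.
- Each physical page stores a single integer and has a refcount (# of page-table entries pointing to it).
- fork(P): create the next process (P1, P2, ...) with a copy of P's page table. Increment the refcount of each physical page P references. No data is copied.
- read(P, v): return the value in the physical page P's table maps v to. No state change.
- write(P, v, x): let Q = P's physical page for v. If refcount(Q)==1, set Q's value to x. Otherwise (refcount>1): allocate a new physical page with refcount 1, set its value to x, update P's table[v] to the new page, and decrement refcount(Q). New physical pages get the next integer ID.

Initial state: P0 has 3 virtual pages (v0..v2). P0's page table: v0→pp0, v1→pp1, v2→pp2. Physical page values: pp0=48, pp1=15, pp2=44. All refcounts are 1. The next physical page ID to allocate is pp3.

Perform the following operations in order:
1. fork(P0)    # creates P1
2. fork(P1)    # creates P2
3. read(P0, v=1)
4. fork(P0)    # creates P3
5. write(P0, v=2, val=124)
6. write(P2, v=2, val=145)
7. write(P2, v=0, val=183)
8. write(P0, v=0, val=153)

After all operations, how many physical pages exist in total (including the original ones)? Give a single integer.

Op 1: fork(P0) -> P1. 3 ppages; refcounts: pp0:2 pp1:2 pp2:2
Op 2: fork(P1) -> P2. 3 ppages; refcounts: pp0:3 pp1:3 pp2:3
Op 3: read(P0, v1) -> 15. No state change.
Op 4: fork(P0) -> P3. 3 ppages; refcounts: pp0:4 pp1:4 pp2:4
Op 5: write(P0, v2, 124). refcount(pp2)=4>1 -> COPY to pp3. 4 ppages; refcounts: pp0:4 pp1:4 pp2:3 pp3:1
Op 6: write(P2, v2, 145). refcount(pp2)=3>1 -> COPY to pp4. 5 ppages; refcounts: pp0:4 pp1:4 pp2:2 pp3:1 pp4:1
Op 7: write(P2, v0, 183). refcount(pp0)=4>1 -> COPY to pp5. 6 ppages; refcounts: pp0:3 pp1:4 pp2:2 pp3:1 pp4:1 pp5:1
Op 8: write(P0, v0, 153). refcount(pp0)=3>1 -> COPY to pp6. 7 ppages; refcounts: pp0:2 pp1:4 pp2:2 pp3:1 pp4:1 pp5:1 pp6:1

Answer: 7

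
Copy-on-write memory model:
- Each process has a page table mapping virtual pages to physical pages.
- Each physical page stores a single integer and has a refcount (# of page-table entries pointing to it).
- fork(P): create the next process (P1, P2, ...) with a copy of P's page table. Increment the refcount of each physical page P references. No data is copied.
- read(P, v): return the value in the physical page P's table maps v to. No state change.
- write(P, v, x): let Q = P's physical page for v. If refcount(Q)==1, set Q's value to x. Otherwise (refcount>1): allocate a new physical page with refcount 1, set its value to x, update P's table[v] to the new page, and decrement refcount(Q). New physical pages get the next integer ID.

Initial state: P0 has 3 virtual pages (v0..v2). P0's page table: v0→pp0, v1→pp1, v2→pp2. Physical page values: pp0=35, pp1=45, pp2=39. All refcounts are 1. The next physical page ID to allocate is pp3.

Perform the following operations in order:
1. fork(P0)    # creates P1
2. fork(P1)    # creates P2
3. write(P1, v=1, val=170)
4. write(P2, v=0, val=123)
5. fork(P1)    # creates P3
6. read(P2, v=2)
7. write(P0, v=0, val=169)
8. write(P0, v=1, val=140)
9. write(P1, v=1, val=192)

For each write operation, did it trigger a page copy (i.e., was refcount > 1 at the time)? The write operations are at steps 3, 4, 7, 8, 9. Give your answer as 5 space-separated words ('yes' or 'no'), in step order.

Op 1: fork(P0) -> P1. 3 ppages; refcounts: pp0:2 pp1:2 pp2:2
Op 2: fork(P1) -> P2. 3 ppages; refcounts: pp0:3 pp1:3 pp2:3
Op 3: write(P1, v1, 170). refcount(pp1)=3>1 -> COPY to pp3. 4 ppages; refcounts: pp0:3 pp1:2 pp2:3 pp3:1
Op 4: write(P2, v0, 123). refcount(pp0)=3>1 -> COPY to pp4. 5 ppages; refcounts: pp0:2 pp1:2 pp2:3 pp3:1 pp4:1
Op 5: fork(P1) -> P3. 5 ppages; refcounts: pp0:3 pp1:2 pp2:4 pp3:2 pp4:1
Op 6: read(P2, v2) -> 39. No state change.
Op 7: write(P0, v0, 169). refcount(pp0)=3>1 -> COPY to pp5. 6 ppages; refcounts: pp0:2 pp1:2 pp2:4 pp3:2 pp4:1 pp5:1
Op 8: write(P0, v1, 140). refcount(pp1)=2>1 -> COPY to pp6. 7 ppages; refcounts: pp0:2 pp1:1 pp2:4 pp3:2 pp4:1 pp5:1 pp6:1
Op 9: write(P1, v1, 192). refcount(pp3)=2>1 -> COPY to pp7. 8 ppages; refcounts: pp0:2 pp1:1 pp2:4 pp3:1 pp4:1 pp5:1 pp6:1 pp7:1

yes yes yes yes yes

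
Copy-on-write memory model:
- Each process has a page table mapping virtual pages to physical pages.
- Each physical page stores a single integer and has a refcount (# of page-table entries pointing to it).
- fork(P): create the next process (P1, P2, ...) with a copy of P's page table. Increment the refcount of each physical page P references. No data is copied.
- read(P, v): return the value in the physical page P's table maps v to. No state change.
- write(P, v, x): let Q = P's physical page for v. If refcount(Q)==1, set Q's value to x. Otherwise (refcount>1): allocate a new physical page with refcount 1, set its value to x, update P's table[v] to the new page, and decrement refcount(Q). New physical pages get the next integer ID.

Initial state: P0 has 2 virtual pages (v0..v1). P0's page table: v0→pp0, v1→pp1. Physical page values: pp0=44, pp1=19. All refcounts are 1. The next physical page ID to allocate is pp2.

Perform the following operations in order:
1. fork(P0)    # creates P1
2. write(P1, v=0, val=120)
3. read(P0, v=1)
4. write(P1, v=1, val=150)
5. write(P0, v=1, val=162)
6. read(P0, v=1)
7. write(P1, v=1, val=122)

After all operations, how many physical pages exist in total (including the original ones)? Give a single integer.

Answer: 4

Derivation:
Op 1: fork(P0) -> P1. 2 ppages; refcounts: pp0:2 pp1:2
Op 2: write(P1, v0, 120). refcount(pp0)=2>1 -> COPY to pp2. 3 ppages; refcounts: pp0:1 pp1:2 pp2:1
Op 3: read(P0, v1) -> 19. No state change.
Op 4: write(P1, v1, 150). refcount(pp1)=2>1 -> COPY to pp3. 4 ppages; refcounts: pp0:1 pp1:1 pp2:1 pp3:1
Op 5: write(P0, v1, 162). refcount(pp1)=1 -> write in place. 4 ppages; refcounts: pp0:1 pp1:1 pp2:1 pp3:1
Op 6: read(P0, v1) -> 162. No state change.
Op 7: write(P1, v1, 122). refcount(pp3)=1 -> write in place. 4 ppages; refcounts: pp0:1 pp1:1 pp2:1 pp3:1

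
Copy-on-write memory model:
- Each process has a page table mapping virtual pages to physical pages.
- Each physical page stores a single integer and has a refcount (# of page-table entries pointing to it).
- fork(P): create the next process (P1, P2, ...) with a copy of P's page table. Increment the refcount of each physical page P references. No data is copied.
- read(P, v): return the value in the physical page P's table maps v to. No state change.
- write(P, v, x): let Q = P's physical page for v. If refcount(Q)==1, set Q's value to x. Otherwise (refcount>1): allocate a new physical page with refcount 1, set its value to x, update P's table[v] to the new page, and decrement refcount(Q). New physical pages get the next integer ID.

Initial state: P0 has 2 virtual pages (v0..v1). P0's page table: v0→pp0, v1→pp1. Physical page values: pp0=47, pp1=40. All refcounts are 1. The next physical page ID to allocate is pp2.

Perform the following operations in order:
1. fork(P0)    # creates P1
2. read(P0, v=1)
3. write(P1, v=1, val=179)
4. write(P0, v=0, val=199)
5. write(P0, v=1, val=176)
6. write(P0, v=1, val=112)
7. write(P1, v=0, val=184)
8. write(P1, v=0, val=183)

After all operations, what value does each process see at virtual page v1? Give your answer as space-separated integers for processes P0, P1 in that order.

Answer: 112 179

Derivation:
Op 1: fork(P0) -> P1. 2 ppages; refcounts: pp0:2 pp1:2
Op 2: read(P0, v1) -> 40. No state change.
Op 3: write(P1, v1, 179). refcount(pp1)=2>1 -> COPY to pp2. 3 ppages; refcounts: pp0:2 pp1:1 pp2:1
Op 4: write(P0, v0, 199). refcount(pp0)=2>1 -> COPY to pp3. 4 ppages; refcounts: pp0:1 pp1:1 pp2:1 pp3:1
Op 5: write(P0, v1, 176). refcount(pp1)=1 -> write in place. 4 ppages; refcounts: pp0:1 pp1:1 pp2:1 pp3:1
Op 6: write(P0, v1, 112). refcount(pp1)=1 -> write in place. 4 ppages; refcounts: pp0:1 pp1:1 pp2:1 pp3:1
Op 7: write(P1, v0, 184). refcount(pp0)=1 -> write in place. 4 ppages; refcounts: pp0:1 pp1:1 pp2:1 pp3:1
Op 8: write(P1, v0, 183). refcount(pp0)=1 -> write in place. 4 ppages; refcounts: pp0:1 pp1:1 pp2:1 pp3:1
P0: v1 -> pp1 = 112
P1: v1 -> pp2 = 179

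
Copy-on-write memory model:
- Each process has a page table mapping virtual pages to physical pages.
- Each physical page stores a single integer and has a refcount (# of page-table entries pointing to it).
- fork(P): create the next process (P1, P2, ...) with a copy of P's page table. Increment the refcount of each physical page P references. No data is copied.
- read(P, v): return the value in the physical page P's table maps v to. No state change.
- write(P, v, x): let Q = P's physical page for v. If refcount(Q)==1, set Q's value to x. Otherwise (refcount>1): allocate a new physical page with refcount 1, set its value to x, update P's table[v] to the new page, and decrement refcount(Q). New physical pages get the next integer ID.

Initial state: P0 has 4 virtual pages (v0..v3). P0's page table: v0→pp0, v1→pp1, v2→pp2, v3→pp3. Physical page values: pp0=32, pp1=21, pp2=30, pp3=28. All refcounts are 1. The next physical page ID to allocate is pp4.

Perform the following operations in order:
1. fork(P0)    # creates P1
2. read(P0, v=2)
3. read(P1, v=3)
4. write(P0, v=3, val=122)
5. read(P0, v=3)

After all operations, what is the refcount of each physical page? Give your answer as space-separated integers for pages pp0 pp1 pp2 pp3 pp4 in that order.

Op 1: fork(P0) -> P1. 4 ppages; refcounts: pp0:2 pp1:2 pp2:2 pp3:2
Op 2: read(P0, v2) -> 30. No state change.
Op 3: read(P1, v3) -> 28. No state change.
Op 4: write(P0, v3, 122). refcount(pp3)=2>1 -> COPY to pp4. 5 ppages; refcounts: pp0:2 pp1:2 pp2:2 pp3:1 pp4:1
Op 5: read(P0, v3) -> 122. No state change.

Answer: 2 2 2 1 1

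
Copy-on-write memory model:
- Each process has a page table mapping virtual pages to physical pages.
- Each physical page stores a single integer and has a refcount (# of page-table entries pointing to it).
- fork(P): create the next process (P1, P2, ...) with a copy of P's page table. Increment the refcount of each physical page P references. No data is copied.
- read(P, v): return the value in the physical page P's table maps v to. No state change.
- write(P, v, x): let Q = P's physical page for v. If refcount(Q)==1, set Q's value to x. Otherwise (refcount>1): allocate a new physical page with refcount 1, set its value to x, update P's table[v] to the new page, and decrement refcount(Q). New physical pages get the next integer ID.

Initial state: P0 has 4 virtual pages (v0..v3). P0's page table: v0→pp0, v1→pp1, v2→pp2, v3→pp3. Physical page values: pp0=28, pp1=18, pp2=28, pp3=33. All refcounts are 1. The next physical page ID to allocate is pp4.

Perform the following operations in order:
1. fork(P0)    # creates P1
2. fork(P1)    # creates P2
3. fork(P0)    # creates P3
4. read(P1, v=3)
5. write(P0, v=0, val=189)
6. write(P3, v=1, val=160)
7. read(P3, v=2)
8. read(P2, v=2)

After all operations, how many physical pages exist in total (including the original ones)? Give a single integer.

Answer: 6

Derivation:
Op 1: fork(P0) -> P1. 4 ppages; refcounts: pp0:2 pp1:2 pp2:2 pp3:2
Op 2: fork(P1) -> P2. 4 ppages; refcounts: pp0:3 pp1:3 pp2:3 pp3:3
Op 3: fork(P0) -> P3. 4 ppages; refcounts: pp0:4 pp1:4 pp2:4 pp3:4
Op 4: read(P1, v3) -> 33. No state change.
Op 5: write(P0, v0, 189). refcount(pp0)=4>1 -> COPY to pp4. 5 ppages; refcounts: pp0:3 pp1:4 pp2:4 pp3:4 pp4:1
Op 6: write(P3, v1, 160). refcount(pp1)=4>1 -> COPY to pp5. 6 ppages; refcounts: pp0:3 pp1:3 pp2:4 pp3:4 pp4:1 pp5:1
Op 7: read(P3, v2) -> 28. No state change.
Op 8: read(P2, v2) -> 28. No state change.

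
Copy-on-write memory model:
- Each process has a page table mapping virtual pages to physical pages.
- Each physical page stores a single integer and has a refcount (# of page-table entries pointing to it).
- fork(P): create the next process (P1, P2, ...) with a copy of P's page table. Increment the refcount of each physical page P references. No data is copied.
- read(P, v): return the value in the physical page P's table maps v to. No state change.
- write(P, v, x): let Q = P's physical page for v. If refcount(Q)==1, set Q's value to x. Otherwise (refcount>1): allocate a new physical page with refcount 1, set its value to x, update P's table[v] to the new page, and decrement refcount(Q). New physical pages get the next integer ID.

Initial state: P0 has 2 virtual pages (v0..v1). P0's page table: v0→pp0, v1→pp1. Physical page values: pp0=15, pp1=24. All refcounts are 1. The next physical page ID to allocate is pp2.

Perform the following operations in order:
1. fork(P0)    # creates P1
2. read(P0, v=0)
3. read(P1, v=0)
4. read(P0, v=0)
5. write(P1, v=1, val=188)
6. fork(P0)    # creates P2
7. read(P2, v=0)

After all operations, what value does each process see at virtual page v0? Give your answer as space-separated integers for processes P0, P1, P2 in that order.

Answer: 15 15 15

Derivation:
Op 1: fork(P0) -> P1. 2 ppages; refcounts: pp0:2 pp1:2
Op 2: read(P0, v0) -> 15. No state change.
Op 3: read(P1, v0) -> 15. No state change.
Op 4: read(P0, v0) -> 15. No state change.
Op 5: write(P1, v1, 188). refcount(pp1)=2>1 -> COPY to pp2. 3 ppages; refcounts: pp0:2 pp1:1 pp2:1
Op 6: fork(P0) -> P2. 3 ppages; refcounts: pp0:3 pp1:2 pp2:1
Op 7: read(P2, v0) -> 15. No state change.
P0: v0 -> pp0 = 15
P1: v0 -> pp0 = 15
P2: v0 -> pp0 = 15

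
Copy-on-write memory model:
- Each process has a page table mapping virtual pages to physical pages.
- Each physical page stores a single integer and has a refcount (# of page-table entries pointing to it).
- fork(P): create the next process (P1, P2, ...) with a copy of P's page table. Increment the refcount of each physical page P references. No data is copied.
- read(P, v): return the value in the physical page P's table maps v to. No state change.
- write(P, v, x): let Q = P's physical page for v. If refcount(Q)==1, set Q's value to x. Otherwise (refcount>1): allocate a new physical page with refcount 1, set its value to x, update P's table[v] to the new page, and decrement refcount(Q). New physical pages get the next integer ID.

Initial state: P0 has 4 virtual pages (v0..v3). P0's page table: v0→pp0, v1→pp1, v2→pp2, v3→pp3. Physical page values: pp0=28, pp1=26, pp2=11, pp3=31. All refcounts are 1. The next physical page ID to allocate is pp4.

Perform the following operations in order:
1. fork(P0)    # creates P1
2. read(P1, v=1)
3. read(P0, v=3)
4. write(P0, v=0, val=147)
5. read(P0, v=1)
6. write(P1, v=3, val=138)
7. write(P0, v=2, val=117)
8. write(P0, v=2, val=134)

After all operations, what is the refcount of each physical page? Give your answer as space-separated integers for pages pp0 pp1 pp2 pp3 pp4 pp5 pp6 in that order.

Op 1: fork(P0) -> P1. 4 ppages; refcounts: pp0:2 pp1:2 pp2:2 pp3:2
Op 2: read(P1, v1) -> 26. No state change.
Op 3: read(P0, v3) -> 31. No state change.
Op 4: write(P0, v0, 147). refcount(pp0)=2>1 -> COPY to pp4. 5 ppages; refcounts: pp0:1 pp1:2 pp2:2 pp3:2 pp4:1
Op 5: read(P0, v1) -> 26. No state change.
Op 6: write(P1, v3, 138). refcount(pp3)=2>1 -> COPY to pp5. 6 ppages; refcounts: pp0:1 pp1:2 pp2:2 pp3:1 pp4:1 pp5:1
Op 7: write(P0, v2, 117). refcount(pp2)=2>1 -> COPY to pp6. 7 ppages; refcounts: pp0:1 pp1:2 pp2:1 pp3:1 pp4:1 pp5:1 pp6:1
Op 8: write(P0, v2, 134). refcount(pp6)=1 -> write in place. 7 ppages; refcounts: pp0:1 pp1:2 pp2:1 pp3:1 pp4:1 pp5:1 pp6:1

Answer: 1 2 1 1 1 1 1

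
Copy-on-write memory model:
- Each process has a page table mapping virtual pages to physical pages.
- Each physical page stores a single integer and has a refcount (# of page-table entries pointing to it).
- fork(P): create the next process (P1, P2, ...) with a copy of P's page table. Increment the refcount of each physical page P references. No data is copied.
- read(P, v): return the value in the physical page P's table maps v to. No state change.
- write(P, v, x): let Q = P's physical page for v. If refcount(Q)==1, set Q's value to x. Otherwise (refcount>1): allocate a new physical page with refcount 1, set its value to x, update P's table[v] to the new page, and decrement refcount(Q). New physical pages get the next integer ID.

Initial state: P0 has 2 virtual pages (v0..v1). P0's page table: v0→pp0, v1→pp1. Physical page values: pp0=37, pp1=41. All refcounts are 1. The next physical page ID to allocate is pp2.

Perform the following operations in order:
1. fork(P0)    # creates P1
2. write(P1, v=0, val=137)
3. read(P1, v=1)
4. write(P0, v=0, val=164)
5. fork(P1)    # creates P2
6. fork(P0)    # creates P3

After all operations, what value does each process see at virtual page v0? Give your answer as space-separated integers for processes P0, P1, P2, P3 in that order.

Op 1: fork(P0) -> P1. 2 ppages; refcounts: pp0:2 pp1:2
Op 2: write(P1, v0, 137). refcount(pp0)=2>1 -> COPY to pp2. 3 ppages; refcounts: pp0:1 pp1:2 pp2:1
Op 3: read(P1, v1) -> 41. No state change.
Op 4: write(P0, v0, 164). refcount(pp0)=1 -> write in place. 3 ppages; refcounts: pp0:1 pp1:2 pp2:1
Op 5: fork(P1) -> P2. 3 ppages; refcounts: pp0:1 pp1:3 pp2:2
Op 6: fork(P0) -> P3. 3 ppages; refcounts: pp0:2 pp1:4 pp2:2
P0: v0 -> pp0 = 164
P1: v0 -> pp2 = 137
P2: v0 -> pp2 = 137
P3: v0 -> pp0 = 164

Answer: 164 137 137 164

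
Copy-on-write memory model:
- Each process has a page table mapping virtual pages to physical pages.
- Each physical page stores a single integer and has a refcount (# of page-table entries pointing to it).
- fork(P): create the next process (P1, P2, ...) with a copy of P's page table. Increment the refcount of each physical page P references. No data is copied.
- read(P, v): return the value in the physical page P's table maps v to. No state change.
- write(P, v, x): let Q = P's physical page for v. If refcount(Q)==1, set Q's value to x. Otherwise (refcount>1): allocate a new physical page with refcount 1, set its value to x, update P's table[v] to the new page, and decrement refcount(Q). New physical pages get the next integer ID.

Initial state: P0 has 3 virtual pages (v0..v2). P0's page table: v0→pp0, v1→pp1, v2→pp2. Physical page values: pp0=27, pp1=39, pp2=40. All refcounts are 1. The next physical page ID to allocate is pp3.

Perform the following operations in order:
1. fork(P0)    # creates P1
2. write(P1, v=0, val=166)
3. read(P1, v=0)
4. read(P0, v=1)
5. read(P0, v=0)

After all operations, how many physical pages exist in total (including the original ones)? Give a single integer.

Answer: 4

Derivation:
Op 1: fork(P0) -> P1. 3 ppages; refcounts: pp0:2 pp1:2 pp2:2
Op 2: write(P1, v0, 166). refcount(pp0)=2>1 -> COPY to pp3. 4 ppages; refcounts: pp0:1 pp1:2 pp2:2 pp3:1
Op 3: read(P1, v0) -> 166. No state change.
Op 4: read(P0, v1) -> 39. No state change.
Op 5: read(P0, v0) -> 27. No state change.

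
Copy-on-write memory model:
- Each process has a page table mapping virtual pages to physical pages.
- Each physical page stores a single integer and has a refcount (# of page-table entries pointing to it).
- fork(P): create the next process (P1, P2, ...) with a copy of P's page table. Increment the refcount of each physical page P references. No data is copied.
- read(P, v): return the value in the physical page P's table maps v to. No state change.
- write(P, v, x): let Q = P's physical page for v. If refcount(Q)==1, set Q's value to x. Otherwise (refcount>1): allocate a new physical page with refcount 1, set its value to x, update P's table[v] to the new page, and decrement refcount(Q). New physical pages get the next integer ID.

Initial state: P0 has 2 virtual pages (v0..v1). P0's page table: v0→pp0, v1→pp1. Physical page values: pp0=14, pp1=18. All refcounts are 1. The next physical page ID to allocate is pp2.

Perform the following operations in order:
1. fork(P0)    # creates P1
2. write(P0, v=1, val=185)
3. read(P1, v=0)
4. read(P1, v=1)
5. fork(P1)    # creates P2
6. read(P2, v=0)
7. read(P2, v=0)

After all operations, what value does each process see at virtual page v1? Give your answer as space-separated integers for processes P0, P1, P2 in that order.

Op 1: fork(P0) -> P1. 2 ppages; refcounts: pp0:2 pp1:2
Op 2: write(P0, v1, 185). refcount(pp1)=2>1 -> COPY to pp2. 3 ppages; refcounts: pp0:2 pp1:1 pp2:1
Op 3: read(P1, v0) -> 14. No state change.
Op 4: read(P1, v1) -> 18. No state change.
Op 5: fork(P1) -> P2. 3 ppages; refcounts: pp0:3 pp1:2 pp2:1
Op 6: read(P2, v0) -> 14. No state change.
Op 7: read(P2, v0) -> 14. No state change.
P0: v1 -> pp2 = 185
P1: v1 -> pp1 = 18
P2: v1 -> pp1 = 18

Answer: 185 18 18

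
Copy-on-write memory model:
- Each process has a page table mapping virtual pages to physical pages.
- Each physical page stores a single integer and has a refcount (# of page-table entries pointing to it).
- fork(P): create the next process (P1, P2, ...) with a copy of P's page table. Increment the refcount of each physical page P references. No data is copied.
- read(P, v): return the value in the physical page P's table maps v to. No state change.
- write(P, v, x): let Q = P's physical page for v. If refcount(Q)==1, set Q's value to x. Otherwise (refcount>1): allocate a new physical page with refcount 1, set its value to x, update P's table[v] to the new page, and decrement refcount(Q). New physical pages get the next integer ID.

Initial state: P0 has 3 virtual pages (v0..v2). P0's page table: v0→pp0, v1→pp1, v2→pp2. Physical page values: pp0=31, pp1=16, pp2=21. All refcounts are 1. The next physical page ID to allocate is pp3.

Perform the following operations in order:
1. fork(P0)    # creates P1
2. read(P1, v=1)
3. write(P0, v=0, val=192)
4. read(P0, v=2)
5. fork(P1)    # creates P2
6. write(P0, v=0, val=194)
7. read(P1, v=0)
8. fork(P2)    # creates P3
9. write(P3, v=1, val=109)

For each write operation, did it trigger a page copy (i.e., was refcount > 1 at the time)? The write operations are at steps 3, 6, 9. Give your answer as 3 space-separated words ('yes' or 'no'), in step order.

Op 1: fork(P0) -> P1. 3 ppages; refcounts: pp0:2 pp1:2 pp2:2
Op 2: read(P1, v1) -> 16. No state change.
Op 3: write(P0, v0, 192). refcount(pp0)=2>1 -> COPY to pp3. 4 ppages; refcounts: pp0:1 pp1:2 pp2:2 pp3:1
Op 4: read(P0, v2) -> 21. No state change.
Op 5: fork(P1) -> P2. 4 ppages; refcounts: pp0:2 pp1:3 pp2:3 pp3:1
Op 6: write(P0, v0, 194). refcount(pp3)=1 -> write in place. 4 ppages; refcounts: pp0:2 pp1:3 pp2:3 pp3:1
Op 7: read(P1, v0) -> 31. No state change.
Op 8: fork(P2) -> P3. 4 ppages; refcounts: pp0:3 pp1:4 pp2:4 pp3:1
Op 9: write(P3, v1, 109). refcount(pp1)=4>1 -> COPY to pp4. 5 ppages; refcounts: pp0:3 pp1:3 pp2:4 pp3:1 pp4:1

yes no yes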